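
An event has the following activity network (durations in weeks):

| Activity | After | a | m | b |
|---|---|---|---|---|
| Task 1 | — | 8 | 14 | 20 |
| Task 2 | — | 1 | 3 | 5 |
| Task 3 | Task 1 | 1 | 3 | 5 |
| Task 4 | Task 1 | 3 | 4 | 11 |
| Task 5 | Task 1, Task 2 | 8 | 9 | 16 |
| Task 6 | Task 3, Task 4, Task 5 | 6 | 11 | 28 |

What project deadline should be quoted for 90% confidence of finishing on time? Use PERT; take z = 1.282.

42.6 weeks

te_Task 1 = (8 + 4·14 + 20)/6 = 84/6 = 14; σ²_Task 1 = ((20−8)/6)² = 4.000
te_Task 2 = (1 + 4·3 + 5)/6 = 18/6 = 3; σ²_Task 2 = ((5−1)/6)² = 0.444
te_Task 3 = (1 + 4·3 + 5)/6 = 18/6 = 3; σ²_Task 3 = ((5−1)/6)² = 0.444
te_Task 4 = (3 + 4·4 + 11)/6 = 30/6 = 5; σ²_Task 4 = ((11−3)/6)² = 1.778
te_Task 5 = (8 + 4·9 + 16)/6 = 60/6 = 10; σ²_Task 5 = ((16−8)/6)² = 1.778
te_Task 6 = (6 + 4·11 + 28)/6 = 78/6 = 13; σ²_Task 6 = ((28−6)/6)² = 13.444

Forward pass:
ES_Task 1 = 0; EF_Task 1 = 14
ES_Task 2 = 0; EF_Task 2 = 3
ES_Task 3 = 14; EF_Task 3 = 14+3 = 17
ES_Task 4 = 14; EF_Task 4 = 14+5 = 19
ES_Task 5 = max(EF_Task 1=14, EF_Task 2=3) = 14; EF_Task 5 = 14+10 = 24
ES_Task 6 = max(EF_Task 3=17, EF_Task 4=19, EF_Task 5=24) = 24; EF_Task 6 = 24+13 = 37
Expected project duration μ = 37 weeks. Critical path: Task 1 → Task 5 → Task 6.

Variance along critical path = 4.000 + 1.778 + 13.444 = 19.222; σ = 4.384 weeks.
D = μ + z·σ = 37 + 1.282·4.384 = 42.6 weeks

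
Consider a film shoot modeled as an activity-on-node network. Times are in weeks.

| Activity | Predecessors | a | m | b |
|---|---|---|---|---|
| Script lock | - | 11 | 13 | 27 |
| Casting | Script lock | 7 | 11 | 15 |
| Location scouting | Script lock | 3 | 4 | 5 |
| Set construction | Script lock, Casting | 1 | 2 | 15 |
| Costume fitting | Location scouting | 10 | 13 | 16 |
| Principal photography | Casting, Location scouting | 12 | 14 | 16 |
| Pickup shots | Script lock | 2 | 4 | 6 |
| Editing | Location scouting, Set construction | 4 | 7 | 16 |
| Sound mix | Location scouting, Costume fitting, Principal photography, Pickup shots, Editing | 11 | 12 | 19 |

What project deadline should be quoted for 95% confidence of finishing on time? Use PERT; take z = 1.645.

te_Script lock = (11 + 4·13 + 27)/6 = 90/6 = 15; σ²_Script lock = ((27−11)/6)² = 7.111
te_Casting = (7 + 4·11 + 15)/6 = 66/6 = 11; σ²_Casting = ((15−7)/6)² = 1.778
te_Location scouting = (3 + 4·4 + 5)/6 = 24/6 = 4; σ²_Location scouting = ((5−3)/6)² = 0.111
te_Set construction = (1 + 4·2 + 15)/6 = 24/6 = 4; σ²_Set construction = ((15−1)/6)² = 5.444
te_Costume fitting = (10 + 4·13 + 16)/6 = 78/6 = 13; σ²_Costume fitting = ((16−10)/6)² = 1.000
te_Principal photography = (12 + 4·14 + 16)/6 = 84/6 = 14; σ²_Principal photography = ((16−12)/6)² = 0.444
te_Pickup shots = (2 + 4·4 + 6)/6 = 24/6 = 4; σ²_Pickup shots = ((6−2)/6)² = 0.444
te_Editing = (4 + 4·7 + 16)/6 = 48/6 = 8; σ²_Editing = ((16−4)/6)² = 4.000
te_Sound mix = (11 + 4·12 + 19)/6 = 78/6 = 13; σ²_Sound mix = ((19−11)/6)² = 1.778

Forward pass:
ES_Script lock = 0; EF_Script lock = 15
ES_Casting = 15; EF_Casting = 15+11 = 26
ES_Location scouting = 15; EF_Location scouting = 15+4 = 19
ES_Set construction = max(EF_Script lock=15, EF_Casting=26) = 26; EF_Set construction = 26+4 = 30
ES_Costume fitting = 19; EF_Costume fitting = 19+13 = 32
ES_Principal photography = max(EF_Casting=26, EF_Location scouting=19) = 26; EF_Principal photography = 26+14 = 40
ES_Pickup shots = 15; EF_Pickup shots = 15+4 = 19
ES_Editing = max(EF_Location scouting=19, EF_Set construction=30) = 30; EF_Editing = 30+8 = 38
ES_Sound mix = max(EF_Location scouting=19, EF_Costume fitting=32, EF_Principal photography=40, EF_Pickup shots=19, EF_Editing=38) = 40; EF_Sound mix = 40+13 = 53
Expected project duration μ = 53 weeks. Critical path: Script lock → Casting → Principal photography → Sound mix.

Variance along critical path = 7.111 + 1.778 + 0.444 + 1.778 = 11.111; σ = 3.333 weeks.
D = μ + z·σ = 53 + 1.645·3.333 = 58.5 weeks

58.5 weeks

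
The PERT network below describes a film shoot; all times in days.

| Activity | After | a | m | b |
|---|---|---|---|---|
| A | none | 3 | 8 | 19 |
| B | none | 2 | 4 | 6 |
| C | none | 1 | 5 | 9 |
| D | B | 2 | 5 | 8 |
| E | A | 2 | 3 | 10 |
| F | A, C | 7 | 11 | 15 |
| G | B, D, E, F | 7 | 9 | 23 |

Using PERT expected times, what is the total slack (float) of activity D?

11 days

te_A = (3 + 4·8 + 19)/6 = 54/6 = 9
te_B = (2 + 4·4 + 6)/6 = 24/6 = 4
te_C = (1 + 4·5 + 9)/6 = 30/6 = 5
te_D = (2 + 4·5 + 8)/6 = 30/6 = 5
te_E = (2 + 4·3 + 10)/6 = 24/6 = 4
te_F = (7 + 4·11 + 15)/6 = 66/6 = 11
te_G = (7 + 4·9 + 23)/6 = 66/6 = 11

Forward pass:
ES_A = 0; EF_A = 9
ES_B = 0; EF_B = 4
ES_C = 0; EF_C = 5
ES_D = 4; EF_D = 4+5 = 9
ES_E = 9; EF_E = 9+4 = 13
ES_F = max(EF_A=9, EF_C=5) = 9; EF_F = 9+11 = 20
ES_G = max(EF_B=4, EF_D=9, EF_E=13, EF_F=20) = 20; EF_G = 20+11 = 31
Expected project duration μ = 31 days. Critical path: A → F → G.

Backward pass:
LF_G = 31; LS_G = 31−11 = 20
LF_F = LS_G = 20; LS_F = 20−11 = 9
LF_E = LS_G = 20; LS_E = 20−4 = 16
LF_D = LS_G = 20; LS_D = 20−5 = 15
LF_C = LS_F = 9; LS_C = 9−5 = 4
LF_B = min(LS_D=15, LS_G=20) = 15; LS_B = 15−4 = 11
LF_A = min(LS_E=16, LS_F=9) = 9; LS_A = 9−9 = 0
Slack_D = LS_D − ES_D = 15 − 4 = 11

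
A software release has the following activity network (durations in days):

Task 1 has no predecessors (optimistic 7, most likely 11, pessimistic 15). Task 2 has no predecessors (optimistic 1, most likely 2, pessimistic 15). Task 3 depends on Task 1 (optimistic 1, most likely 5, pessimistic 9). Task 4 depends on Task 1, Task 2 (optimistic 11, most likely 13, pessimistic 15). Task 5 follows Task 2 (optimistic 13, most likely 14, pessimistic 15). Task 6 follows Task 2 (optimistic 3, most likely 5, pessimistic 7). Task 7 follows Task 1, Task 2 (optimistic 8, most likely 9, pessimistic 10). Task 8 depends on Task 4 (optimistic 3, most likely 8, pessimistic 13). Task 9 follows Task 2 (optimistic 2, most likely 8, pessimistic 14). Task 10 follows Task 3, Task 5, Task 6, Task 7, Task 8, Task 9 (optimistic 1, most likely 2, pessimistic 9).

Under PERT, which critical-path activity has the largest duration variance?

te_Task 1 = (7 + 4·11 + 15)/6 = 66/6 = 11; σ²_Task 1 = ((15−7)/6)² = 1.778
te_Task 2 = (1 + 4·2 + 15)/6 = 24/6 = 4; σ²_Task 2 = ((15−1)/6)² = 5.444
te_Task 3 = (1 + 4·5 + 9)/6 = 30/6 = 5; σ²_Task 3 = ((9−1)/6)² = 1.778
te_Task 4 = (11 + 4·13 + 15)/6 = 78/6 = 13; σ²_Task 4 = ((15−11)/6)² = 0.444
te_Task 5 = (13 + 4·14 + 15)/6 = 84/6 = 14; σ²_Task 5 = ((15−13)/6)² = 0.111
te_Task 6 = (3 + 4·5 + 7)/6 = 30/6 = 5; σ²_Task 6 = ((7−3)/6)² = 0.444
te_Task 7 = (8 + 4·9 + 10)/6 = 54/6 = 9; σ²_Task 7 = ((10−8)/6)² = 0.111
te_Task 8 = (3 + 4·8 + 13)/6 = 48/6 = 8; σ²_Task 8 = ((13−3)/6)² = 2.778
te_Task 9 = (2 + 4·8 + 14)/6 = 48/6 = 8; σ²_Task 9 = ((14−2)/6)² = 4.000
te_Task 10 = (1 + 4·2 + 9)/6 = 18/6 = 3; σ²_Task 10 = ((9−1)/6)² = 1.778

Forward pass:
ES_Task 1 = 0; EF_Task 1 = 11
ES_Task 2 = 0; EF_Task 2 = 4
ES_Task 3 = 11; EF_Task 3 = 11+5 = 16
ES_Task 4 = max(EF_Task 1=11, EF_Task 2=4) = 11; EF_Task 4 = 11+13 = 24
ES_Task 5 = 4; EF_Task 5 = 4+14 = 18
ES_Task 6 = 4; EF_Task 6 = 4+5 = 9
ES_Task 7 = max(EF_Task 1=11, EF_Task 2=4) = 11; EF_Task 7 = 11+9 = 20
ES_Task 8 = 24; EF_Task 8 = 24+8 = 32
ES_Task 9 = 4; EF_Task 9 = 4+8 = 12
ES_Task 10 = max(EF_Task 3=16, EF_Task 5=18, EF_Task 6=9, EF_Task 7=20, EF_Task 8=32, EF_Task 9=12) = 32; EF_Task 10 = 32+3 = 35
Expected project duration μ = 35 days. Critical path: Task 1 → Task 4 → Task 8 → Task 10.

Variances on critical path: σ²_Task 1=1.778, σ²_Task 4=0.444, σ²_Task 8=2.778, σ²_Task 10=1.778.
Largest is σ²_Task 8 = 2.778.

Task 8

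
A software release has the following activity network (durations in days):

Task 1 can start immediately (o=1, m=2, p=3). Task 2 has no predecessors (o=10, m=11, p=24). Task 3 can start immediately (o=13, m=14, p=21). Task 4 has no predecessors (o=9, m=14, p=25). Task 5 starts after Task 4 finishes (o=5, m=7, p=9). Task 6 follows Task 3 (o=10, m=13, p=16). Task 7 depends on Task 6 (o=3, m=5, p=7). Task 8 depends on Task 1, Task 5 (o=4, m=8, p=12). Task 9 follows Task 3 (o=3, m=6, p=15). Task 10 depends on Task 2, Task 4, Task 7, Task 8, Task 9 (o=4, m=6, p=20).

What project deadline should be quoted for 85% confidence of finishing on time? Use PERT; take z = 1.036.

te_Task 1 = (1 + 4·2 + 3)/6 = 12/6 = 2; σ²_Task 1 = ((3−1)/6)² = 0.111
te_Task 2 = (10 + 4·11 + 24)/6 = 78/6 = 13; σ²_Task 2 = ((24−10)/6)² = 5.444
te_Task 3 = (13 + 4·14 + 21)/6 = 90/6 = 15; σ²_Task 3 = ((21−13)/6)² = 1.778
te_Task 4 = (9 + 4·14 + 25)/6 = 90/6 = 15; σ²_Task 4 = ((25−9)/6)² = 7.111
te_Task 5 = (5 + 4·7 + 9)/6 = 42/6 = 7; σ²_Task 5 = ((9−5)/6)² = 0.444
te_Task 6 = (10 + 4·13 + 16)/6 = 78/6 = 13; σ²_Task 6 = ((16−10)/6)² = 1.000
te_Task 7 = (3 + 4·5 + 7)/6 = 30/6 = 5; σ²_Task 7 = ((7−3)/6)² = 0.444
te_Task 8 = (4 + 4·8 + 12)/6 = 48/6 = 8; σ²_Task 8 = ((12−4)/6)² = 1.778
te_Task 9 = (3 + 4·6 + 15)/6 = 42/6 = 7; σ²_Task 9 = ((15−3)/6)² = 4.000
te_Task 10 = (4 + 4·6 + 20)/6 = 48/6 = 8; σ²_Task 10 = ((20−4)/6)² = 7.111

Forward pass:
ES_Task 1 = 0; EF_Task 1 = 2
ES_Task 2 = 0; EF_Task 2 = 13
ES_Task 3 = 0; EF_Task 3 = 15
ES_Task 4 = 0; EF_Task 4 = 15
ES_Task 5 = 15; EF_Task 5 = 15+7 = 22
ES_Task 6 = 15; EF_Task 6 = 15+13 = 28
ES_Task 7 = 28; EF_Task 7 = 28+5 = 33
ES_Task 8 = max(EF_Task 1=2, EF_Task 5=22) = 22; EF_Task 8 = 22+8 = 30
ES_Task 9 = 15; EF_Task 9 = 15+7 = 22
ES_Task 10 = max(EF_Task 2=13, EF_Task 4=15, EF_Task 7=33, EF_Task 8=30, EF_Task 9=22) = 33; EF_Task 10 = 33+8 = 41
Expected project duration μ = 41 days. Critical path: Task 3 → Task 6 → Task 7 → Task 10.

Variance along critical path = 1.778 + 1.000 + 0.444 + 7.111 = 10.333; σ = 3.215 days.
D = μ + z·σ = 41 + 1.036·3.215 = 44.3 days

44.3 days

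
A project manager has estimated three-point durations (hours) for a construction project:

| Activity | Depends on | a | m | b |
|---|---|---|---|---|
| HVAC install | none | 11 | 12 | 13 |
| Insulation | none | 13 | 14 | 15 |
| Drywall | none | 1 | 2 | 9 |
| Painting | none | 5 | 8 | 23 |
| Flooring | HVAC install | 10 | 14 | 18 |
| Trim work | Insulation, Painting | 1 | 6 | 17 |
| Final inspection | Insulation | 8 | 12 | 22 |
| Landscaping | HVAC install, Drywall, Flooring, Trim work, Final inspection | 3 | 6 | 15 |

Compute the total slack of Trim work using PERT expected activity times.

te_HVAC install = (11 + 4·12 + 13)/6 = 72/6 = 12
te_Insulation = (13 + 4·14 + 15)/6 = 84/6 = 14
te_Drywall = (1 + 4·2 + 9)/6 = 18/6 = 3
te_Painting = (5 + 4·8 + 23)/6 = 60/6 = 10
te_Flooring = (10 + 4·14 + 18)/6 = 84/6 = 14
te_Trim work = (1 + 4·6 + 17)/6 = 42/6 = 7
te_Final inspection = (8 + 4·12 + 22)/6 = 78/6 = 13
te_Landscaping = (3 + 4·6 + 15)/6 = 42/6 = 7

Forward pass:
ES_HVAC install = 0; EF_HVAC install = 12
ES_Insulation = 0; EF_Insulation = 14
ES_Drywall = 0; EF_Drywall = 3
ES_Painting = 0; EF_Painting = 10
ES_Flooring = 12; EF_Flooring = 12+14 = 26
ES_Trim work = max(EF_Insulation=14, EF_Painting=10) = 14; EF_Trim work = 14+7 = 21
ES_Final inspection = 14; EF_Final inspection = 14+13 = 27
ES_Landscaping = max(EF_HVAC install=12, EF_Drywall=3, EF_Flooring=26, EF_Trim work=21, EF_Final inspection=27) = 27; EF_Landscaping = 27+7 = 34
Expected project duration μ = 34 hours. Critical path: Insulation → Final inspection → Landscaping.

Backward pass:
LF_Landscaping = 34; LS_Landscaping = 34−7 = 27
LF_Final inspection = LS_Landscaping = 27; LS_Final inspection = 27−13 = 14
LF_Trim work = LS_Landscaping = 27; LS_Trim work = 27−7 = 20
LF_Flooring = LS_Landscaping = 27; LS_Flooring = 27−14 = 13
LF_Painting = LS_Trim work = 20; LS_Painting = 20−10 = 10
LF_Drywall = LS_Landscaping = 27; LS_Drywall = 27−3 = 24
LF_Insulation = min(LS_Trim work=20, LS_Final inspection=14) = 14; LS_Insulation = 14−14 = 0
LF_HVAC install = min(LS_Flooring=13, LS_Landscaping=27) = 13; LS_HVAC install = 13−12 = 1
Slack_Trim work = LS_Trim work − ES_Trim work = 20 − 14 = 6

6 hours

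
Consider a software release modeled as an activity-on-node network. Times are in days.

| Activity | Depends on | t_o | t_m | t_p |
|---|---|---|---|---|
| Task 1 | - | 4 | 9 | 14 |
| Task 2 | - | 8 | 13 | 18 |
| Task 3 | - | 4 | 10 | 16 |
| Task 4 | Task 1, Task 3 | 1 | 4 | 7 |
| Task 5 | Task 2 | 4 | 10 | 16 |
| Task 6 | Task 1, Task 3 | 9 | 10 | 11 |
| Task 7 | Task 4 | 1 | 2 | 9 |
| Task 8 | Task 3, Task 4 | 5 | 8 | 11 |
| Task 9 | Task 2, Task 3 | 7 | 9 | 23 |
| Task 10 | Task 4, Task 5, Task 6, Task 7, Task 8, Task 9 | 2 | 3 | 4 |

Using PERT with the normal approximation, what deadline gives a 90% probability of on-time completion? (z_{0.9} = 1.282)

31.1 days

te_Task 1 = (4 + 4·9 + 14)/6 = 54/6 = 9; σ²_Task 1 = ((14−4)/6)² = 2.778
te_Task 2 = (8 + 4·13 + 18)/6 = 78/6 = 13; σ²_Task 2 = ((18−8)/6)² = 2.778
te_Task 3 = (4 + 4·10 + 16)/6 = 60/6 = 10; σ²_Task 3 = ((16−4)/6)² = 4.000
te_Task 4 = (1 + 4·4 + 7)/6 = 24/6 = 4; σ²_Task 4 = ((7−1)/6)² = 1.000
te_Task 5 = (4 + 4·10 + 16)/6 = 60/6 = 10; σ²_Task 5 = ((16−4)/6)² = 4.000
te_Task 6 = (9 + 4·10 + 11)/6 = 60/6 = 10; σ²_Task 6 = ((11−9)/6)² = 0.111
te_Task 7 = (1 + 4·2 + 9)/6 = 18/6 = 3; σ²_Task 7 = ((9−1)/6)² = 1.778
te_Task 8 = (5 + 4·8 + 11)/6 = 48/6 = 8; σ²_Task 8 = ((11−5)/6)² = 1.000
te_Task 9 = (7 + 4·9 + 23)/6 = 66/6 = 11; σ²_Task 9 = ((23−7)/6)² = 7.111
te_Task 10 = (2 + 4·3 + 4)/6 = 18/6 = 3; σ²_Task 10 = ((4−2)/6)² = 0.111

Forward pass:
ES_Task 1 = 0; EF_Task 1 = 9
ES_Task 2 = 0; EF_Task 2 = 13
ES_Task 3 = 0; EF_Task 3 = 10
ES_Task 4 = max(EF_Task 1=9, EF_Task 3=10) = 10; EF_Task 4 = 10+4 = 14
ES_Task 5 = 13; EF_Task 5 = 13+10 = 23
ES_Task 6 = max(EF_Task 1=9, EF_Task 3=10) = 10; EF_Task 6 = 10+10 = 20
ES_Task 7 = 14; EF_Task 7 = 14+3 = 17
ES_Task 8 = max(EF_Task 3=10, EF_Task 4=14) = 14; EF_Task 8 = 14+8 = 22
ES_Task 9 = max(EF_Task 2=13, EF_Task 3=10) = 13; EF_Task 9 = 13+11 = 24
ES_Task 10 = max(EF_Task 4=14, EF_Task 5=23, EF_Task 6=20, EF_Task 7=17, EF_Task 8=22, EF_Task 9=24) = 24; EF_Task 10 = 24+3 = 27
Expected project duration μ = 27 days. Critical path: Task 2 → Task 9 → Task 10.

Variance along critical path = 2.778 + 7.111 + 0.111 = 10.000; σ = 3.162 days.
D = μ + z·σ = 27 + 1.282·3.162 = 31.1 days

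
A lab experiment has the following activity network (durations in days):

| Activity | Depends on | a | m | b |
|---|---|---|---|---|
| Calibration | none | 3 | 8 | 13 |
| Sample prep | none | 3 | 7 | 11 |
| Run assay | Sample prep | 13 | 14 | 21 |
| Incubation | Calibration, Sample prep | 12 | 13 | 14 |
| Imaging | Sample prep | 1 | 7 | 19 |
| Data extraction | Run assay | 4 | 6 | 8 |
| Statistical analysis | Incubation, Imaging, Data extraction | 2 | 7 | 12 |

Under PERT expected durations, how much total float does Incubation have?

te_Calibration = (3 + 4·8 + 13)/6 = 48/6 = 8
te_Sample prep = (3 + 4·7 + 11)/6 = 42/6 = 7
te_Run assay = (13 + 4·14 + 21)/6 = 90/6 = 15
te_Incubation = (12 + 4·13 + 14)/6 = 78/6 = 13
te_Imaging = (1 + 4·7 + 19)/6 = 48/6 = 8
te_Data extraction = (4 + 4·6 + 8)/6 = 36/6 = 6
te_Statistical analysis = (2 + 4·7 + 12)/6 = 42/6 = 7

Forward pass:
ES_Calibration = 0; EF_Calibration = 8
ES_Sample prep = 0; EF_Sample prep = 7
ES_Run assay = 7; EF_Run assay = 7+15 = 22
ES_Incubation = max(EF_Calibration=8, EF_Sample prep=7) = 8; EF_Incubation = 8+13 = 21
ES_Imaging = 7; EF_Imaging = 7+8 = 15
ES_Data extraction = 22; EF_Data extraction = 22+6 = 28
ES_Statistical analysis = max(EF_Incubation=21, EF_Imaging=15, EF_Data extraction=28) = 28; EF_Statistical analysis = 28+7 = 35
Expected project duration μ = 35 days. Critical path: Sample prep → Run assay → Data extraction → Statistical analysis.

Backward pass:
LF_Statistical analysis = 35; LS_Statistical analysis = 35−7 = 28
LF_Data extraction = LS_Statistical analysis = 28; LS_Data extraction = 28−6 = 22
LF_Imaging = LS_Statistical analysis = 28; LS_Imaging = 28−8 = 20
LF_Incubation = LS_Statistical analysis = 28; LS_Incubation = 28−13 = 15
LF_Run assay = LS_Data extraction = 22; LS_Run assay = 22−15 = 7
LF_Sample prep = min(LS_Run assay=7, LS_Incubation=15, LS_Imaging=20) = 7; LS_Sample prep = 7−7 = 0
LF_Calibration = LS_Incubation = 15; LS_Calibration = 15−8 = 7
Slack_Incubation = LS_Incubation − ES_Incubation = 15 − 8 = 7

7 days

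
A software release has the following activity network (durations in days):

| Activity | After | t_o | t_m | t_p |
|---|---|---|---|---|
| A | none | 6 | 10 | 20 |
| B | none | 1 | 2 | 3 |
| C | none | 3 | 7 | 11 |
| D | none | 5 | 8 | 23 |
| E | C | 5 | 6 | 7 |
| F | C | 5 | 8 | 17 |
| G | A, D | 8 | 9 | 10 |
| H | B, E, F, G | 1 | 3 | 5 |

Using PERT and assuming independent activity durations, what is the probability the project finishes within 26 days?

0.890

te_A = (6 + 4·10 + 20)/6 = 66/6 = 11; σ²_A = ((20−6)/6)² = 5.444
te_B = (1 + 4·2 + 3)/6 = 12/6 = 2; σ²_B = ((3−1)/6)² = 0.111
te_C = (3 + 4·7 + 11)/6 = 42/6 = 7; σ²_C = ((11−3)/6)² = 1.778
te_D = (5 + 4·8 + 23)/6 = 60/6 = 10; σ²_D = ((23−5)/6)² = 9.000
te_E = (5 + 4·6 + 7)/6 = 36/6 = 6; σ²_E = ((7−5)/6)² = 0.111
te_F = (5 + 4·8 + 17)/6 = 54/6 = 9; σ²_F = ((17−5)/6)² = 4.000
te_G = (8 + 4·9 + 10)/6 = 54/6 = 9; σ²_G = ((10−8)/6)² = 0.111
te_H = (1 + 4·3 + 5)/6 = 18/6 = 3; σ²_H = ((5−1)/6)² = 0.444

Forward pass:
ES_A = 0; EF_A = 11
ES_B = 0; EF_B = 2
ES_C = 0; EF_C = 7
ES_D = 0; EF_D = 10
ES_E = 7; EF_E = 7+6 = 13
ES_F = 7; EF_F = 7+9 = 16
ES_G = max(EF_A=11, EF_D=10) = 11; EF_G = 11+9 = 20
ES_H = max(EF_B=2, EF_E=13, EF_F=16, EF_G=20) = 20; EF_H = 20+3 = 23
Expected project duration μ = 23 days. Critical path: A → G → H.

Variance along critical path = 5.444 + 0.111 + 0.444 = 6.000; σ = √6.000 = 2.449 days.
Z = (26 − 23) / 2.449 = 1.225
P(T ≤ 26) = Φ(1.225) ≈ 0.890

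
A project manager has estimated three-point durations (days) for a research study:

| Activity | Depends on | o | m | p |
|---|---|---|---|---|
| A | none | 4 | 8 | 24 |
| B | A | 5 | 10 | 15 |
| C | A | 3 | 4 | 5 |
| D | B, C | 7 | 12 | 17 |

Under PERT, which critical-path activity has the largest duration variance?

te_A = (4 + 4·8 + 24)/6 = 60/6 = 10; σ²_A = ((24−4)/6)² = 11.111
te_B = (5 + 4·10 + 15)/6 = 60/6 = 10; σ²_B = ((15−5)/6)² = 2.778
te_C = (3 + 4·4 + 5)/6 = 24/6 = 4; σ²_C = ((5−3)/6)² = 0.111
te_D = (7 + 4·12 + 17)/6 = 72/6 = 12; σ²_D = ((17−7)/6)² = 2.778

Forward pass:
ES_A = 0; EF_A = 10
ES_B = 10; EF_B = 10+10 = 20
ES_C = 10; EF_C = 10+4 = 14
ES_D = max(EF_B=20, EF_C=14) = 20; EF_D = 20+12 = 32
Expected project duration μ = 32 days. Critical path: A → B → D.

Variances on critical path: σ²_A=11.111, σ²_B=2.778, σ²_D=2.778.
Largest is σ²_A = 11.111.

A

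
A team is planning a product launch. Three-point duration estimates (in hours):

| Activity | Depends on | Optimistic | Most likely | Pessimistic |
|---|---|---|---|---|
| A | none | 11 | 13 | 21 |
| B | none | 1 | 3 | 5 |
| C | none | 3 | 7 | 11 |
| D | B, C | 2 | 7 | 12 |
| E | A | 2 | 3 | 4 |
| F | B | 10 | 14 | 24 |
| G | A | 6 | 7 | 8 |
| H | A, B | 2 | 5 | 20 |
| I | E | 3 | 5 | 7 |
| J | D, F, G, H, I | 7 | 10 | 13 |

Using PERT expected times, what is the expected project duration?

te_A = (11 + 4·13 + 21)/6 = 84/6 = 14
te_B = (1 + 4·3 + 5)/6 = 18/6 = 3
te_C = (3 + 4·7 + 11)/6 = 42/6 = 7
te_D = (2 + 4·7 + 12)/6 = 42/6 = 7
te_E = (2 + 4·3 + 4)/6 = 18/6 = 3
te_F = (10 + 4·14 + 24)/6 = 90/6 = 15
te_G = (6 + 4·7 + 8)/6 = 42/6 = 7
te_H = (2 + 4·5 + 20)/6 = 42/6 = 7
te_I = (3 + 4·5 + 7)/6 = 30/6 = 5
te_J = (7 + 4·10 + 13)/6 = 60/6 = 10

Forward pass:
ES_A = 0; EF_A = 14
ES_B = 0; EF_B = 3
ES_C = 0; EF_C = 7
ES_D = max(EF_B=3, EF_C=7) = 7; EF_D = 7+7 = 14
ES_E = 14; EF_E = 14+3 = 17
ES_F = 3; EF_F = 3+15 = 18
ES_G = 14; EF_G = 14+7 = 21
ES_H = max(EF_A=14, EF_B=3) = 14; EF_H = 14+7 = 21
ES_I = 17; EF_I = 17+5 = 22
ES_J = max(EF_D=14, EF_F=18, EF_G=21, EF_H=21, EF_I=22) = 22; EF_J = 22+10 = 32
Expected project duration μ = 32 hours. Critical path: A → E → I → J.

32 hours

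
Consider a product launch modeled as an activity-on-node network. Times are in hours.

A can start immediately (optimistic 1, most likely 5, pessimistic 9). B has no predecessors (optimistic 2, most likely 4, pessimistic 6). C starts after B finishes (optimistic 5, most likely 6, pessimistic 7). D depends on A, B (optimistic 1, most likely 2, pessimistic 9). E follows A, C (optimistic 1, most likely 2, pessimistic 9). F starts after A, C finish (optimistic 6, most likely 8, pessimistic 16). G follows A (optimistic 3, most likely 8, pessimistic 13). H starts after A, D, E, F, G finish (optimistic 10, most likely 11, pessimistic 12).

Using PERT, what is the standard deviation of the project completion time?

1.86 hours

te_A = (1 + 4·5 + 9)/6 = 30/6 = 5; σ²_A = ((9−1)/6)² = 1.778
te_B = (2 + 4·4 + 6)/6 = 24/6 = 4; σ²_B = ((6−2)/6)² = 0.444
te_C = (5 + 4·6 + 7)/6 = 36/6 = 6; σ²_C = ((7−5)/6)² = 0.111
te_D = (1 + 4·2 + 9)/6 = 18/6 = 3; σ²_D = ((9−1)/6)² = 1.778
te_E = (1 + 4·2 + 9)/6 = 18/6 = 3; σ²_E = ((9−1)/6)² = 1.778
te_F = (6 + 4·8 + 16)/6 = 54/6 = 9; σ²_F = ((16−6)/6)² = 2.778
te_G = (3 + 4·8 + 13)/6 = 48/6 = 8; σ²_G = ((13−3)/6)² = 2.778
te_H = (10 + 4·11 + 12)/6 = 66/6 = 11; σ²_H = ((12−10)/6)² = 0.111

Forward pass:
ES_A = 0; EF_A = 5
ES_B = 0; EF_B = 4
ES_C = 4; EF_C = 4+6 = 10
ES_D = max(EF_A=5, EF_B=4) = 5; EF_D = 5+3 = 8
ES_E = max(EF_A=5, EF_C=10) = 10; EF_E = 10+3 = 13
ES_F = max(EF_A=5, EF_C=10) = 10; EF_F = 10+9 = 19
ES_G = 5; EF_G = 5+8 = 13
ES_H = max(EF_A=5, EF_D=8, EF_E=13, EF_F=19, EF_G=13) = 19; EF_H = 19+11 = 30
Expected project duration μ = 30 hours. Critical path: B → C → F → H.

Variance along critical path = 0.444 + 0.111 + 2.778 + 0.111 = 3.444
σ = √3.444 = 1.856 hours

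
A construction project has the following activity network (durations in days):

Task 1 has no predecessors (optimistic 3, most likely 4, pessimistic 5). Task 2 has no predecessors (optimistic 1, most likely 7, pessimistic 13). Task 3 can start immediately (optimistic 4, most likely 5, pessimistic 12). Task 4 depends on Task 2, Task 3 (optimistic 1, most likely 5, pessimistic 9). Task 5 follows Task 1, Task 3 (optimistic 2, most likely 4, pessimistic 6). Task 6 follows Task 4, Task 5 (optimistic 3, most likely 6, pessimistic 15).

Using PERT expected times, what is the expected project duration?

19 days

te_Task 1 = (3 + 4·4 + 5)/6 = 24/6 = 4
te_Task 2 = (1 + 4·7 + 13)/6 = 42/6 = 7
te_Task 3 = (4 + 4·5 + 12)/6 = 36/6 = 6
te_Task 4 = (1 + 4·5 + 9)/6 = 30/6 = 5
te_Task 5 = (2 + 4·4 + 6)/6 = 24/6 = 4
te_Task 6 = (3 + 4·6 + 15)/6 = 42/6 = 7

Forward pass:
ES_Task 1 = 0; EF_Task 1 = 4
ES_Task 2 = 0; EF_Task 2 = 7
ES_Task 3 = 0; EF_Task 3 = 6
ES_Task 4 = max(EF_Task 2=7, EF_Task 3=6) = 7; EF_Task 4 = 7+5 = 12
ES_Task 5 = max(EF_Task 1=4, EF_Task 3=6) = 6; EF_Task 5 = 6+4 = 10
ES_Task 6 = max(EF_Task 4=12, EF_Task 5=10) = 12; EF_Task 6 = 12+7 = 19
Expected project duration μ = 19 days. Critical path: Task 2 → Task 4 → Task 6.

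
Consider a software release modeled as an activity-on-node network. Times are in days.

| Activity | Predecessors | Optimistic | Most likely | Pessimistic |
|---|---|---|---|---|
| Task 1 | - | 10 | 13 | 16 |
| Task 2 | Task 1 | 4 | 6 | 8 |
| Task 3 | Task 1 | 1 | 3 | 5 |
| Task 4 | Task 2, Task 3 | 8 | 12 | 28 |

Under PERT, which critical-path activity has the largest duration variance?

Task 4

te_Task 1 = (10 + 4·13 + 16)/6 = 78/6 = 13; σ²_Task 1 = ((16−10)/6)² = 1.000
te_Task 2 = (4 + 4·6 + 8)/6 = 36/6 = 6; σ²_Task 2 = ((8−4)/6)² = 0.444
te_Task 3 = (1 + 4·3 + 5)/6 = 18/6 = 3; σ²_Task 3 = ((5−1)/6)² = 0.444
te_Task 4 = (8 + 4·12 + 28)/6 = 84/6 = 14; σ²_Task 4 = ((28−8)/6)² = 11.111

Forward pass:
ES_Task 1 = 0; EF_Task 1 = 13
ES_Task 2 = 13; EF_Task 2 = 13+6 = 19
ES_Task 3 = 13; EF_Task 3 = 13+3 = 16
ES_Task 4 = max(EF_Task 2=19, EF_Task 3=16) = 19; EF_Task 4 = 19+14 = 33
Expected project duration μ = 33 days. Critical path: Task 1 → Task 2 → Task 4.

Variances on critical path: σ²_Task 1=1.000, σ²_Task 2=0.444, σ²_Task 4=11.111.
Largest is σ²_Task 4 = 11.111.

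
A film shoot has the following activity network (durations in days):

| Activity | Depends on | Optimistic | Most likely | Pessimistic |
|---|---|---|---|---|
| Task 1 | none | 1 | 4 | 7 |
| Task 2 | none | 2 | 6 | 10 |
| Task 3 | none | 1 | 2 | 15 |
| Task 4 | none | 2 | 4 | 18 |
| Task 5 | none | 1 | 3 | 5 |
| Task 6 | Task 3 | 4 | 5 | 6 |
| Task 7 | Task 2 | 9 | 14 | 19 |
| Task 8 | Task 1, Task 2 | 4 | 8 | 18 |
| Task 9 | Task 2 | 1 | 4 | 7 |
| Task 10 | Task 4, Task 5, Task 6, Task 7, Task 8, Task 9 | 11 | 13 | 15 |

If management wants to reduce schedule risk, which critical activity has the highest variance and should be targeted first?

te_Task 1 = (1 + 4·4 + 7)/6 = 24/6 = 4; σ²_Task 1 = ((7−1)/6)² = 1.000
te_Task 2 = (2 + 4·6 + 10)/6 = 36/6 = 6; σ²_Task 2 = ((10−2)/6)² = 1.778
te_Task 3 = (1 + 4·2 + 15)/6 = 24/6 = 4; σ²_Task 3 = ((15−1)/6)² = 5.444
te_Task 4 = (2 + 4·4 + 18)/6 = 36/6 = 6; σ²_Task 4 = ((18−2)/6)² = 7.111
te_Task 5 = (1 + 4·3 + 5)/6 = 18/6 = 3; σ²_Task 5 = ((5−1)/6)² = 0.444
te_Task 6 = (4 + 4·5 + 6)/6 = 30/6 = 5; σ²_Task 6 = ((6−4)/6)² = 0.111
te_Task 7 = (9 + 4·14 + 19)/6 = 84/6 = 14; σ²_Task 7 = ((19−9)/6)² = 2.778
te_Task 8 = (4 + 4·8 + 18)/6 = 54/6 = 9; σ²_Task 8 = ((18−4)/6)² = 5.444
te_Task 9 = (1 + 4·4 + 7)/6 = 24/6 = 4; σ²_Task 9 = ((7−1)/6)² = 1.000
te_Task 10 = (11 + 4·13 + 15)/6 = 78/6 = 13; σ²_Task 10 = ((15−11)/6)² = 0.444

Forward pass:
ES_Task 1 = 0; EF_Task 1 = 4
ES_Task 2 = 0; EF_Task 2 = 6
ES_Task 3 = 0; EF_Task 3 = 4
ES_Task 4 = 0; EF_Task 4 = 6
ES_Task 5 = 0; EF_Task 5 = 3
ES_Task 6 = 4; EF_Task 6 = 4+5 = 9
ES_Task 7 = 6; EF_Task 7 = 6+14 = 20
ES_Task 8 = max(EF_Task 1=4, EF_Task 2=6) = 6; EF_Task 8 = 6+9 = 15
ES_Task 9 = 6; EF_Task 9 = 6+4 = 10
ES_Task 10 = max(EF_Task 4=6, EF_Task 5=3, EF_Task 6=9, EF_Task 7=20, EF_Task 8=15, EF_Task 9=10) = 20; EF_Task 10 = 20+13 = 33
Expected project duration μ = 33 days. Critical path: Task 2 → Task 7 → Task 10.

Variances on critical path: σ²_Task 2=1.778, σ²_Task 7=2.778, σ²_Task 10=0.444.
Largest is σ²_Task 7 = 2.778.

Task 7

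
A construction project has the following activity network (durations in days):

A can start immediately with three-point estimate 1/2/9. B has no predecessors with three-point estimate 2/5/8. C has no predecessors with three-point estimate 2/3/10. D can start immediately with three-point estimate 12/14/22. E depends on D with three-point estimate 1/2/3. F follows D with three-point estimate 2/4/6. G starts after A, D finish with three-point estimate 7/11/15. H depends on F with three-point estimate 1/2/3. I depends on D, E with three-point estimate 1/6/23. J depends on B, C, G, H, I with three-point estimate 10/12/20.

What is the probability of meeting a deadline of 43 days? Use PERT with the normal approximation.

te_A = (1 + 4·2 + 9)/6 = 18/6 = 3; σ²_A = ((9−1)/6)² = 1.778
te_B = (2 + 4·5 + 8)/6 = 30/6 = 5; σ²_B = ((8−2)/6)² = 1.000
te_C = (2 + 4·3 + 10)/6 = 24/6 = 4; σ²_C = ((10−2)/6)² = 1.778
te_D = (12 + 4·14 + 22)/6 = 90/6 = 15; σ²_D = ((22−12)/6)² = 2.778
te_E = (1 + 4·2 + 3)/6 = 12/6 = 2; σ²_E = ((3−1)/6)² = 0.111
te_F = (2 + 4·4 + 6)/6 = 24/6 = 4; σ²_F = ((6−2)/6)² = 0.444
te_G = (7 + 4·11 + 15)/6 = 66/6 = 11; σ²_G = ((15−7)/6)² = 1.778
te_H = (1 + 4·2 + 3)/6 = 12/6 = 2; σ²_H = ((3−1)/6)² = 0.111
te_I = (1 + 4·6 + 23)/6 = 48/6 = 8; σ²_I = ((23−1)/6)² = 13.444
te_J = (10 + 4·12 + 20)/6 = 78/6 = 13; σ²_J = ((20−10)/6)² = 2.778

Forward pass:
ES_A = 0; EF_A = 3
ES_B = 0; EF_B = 5
ES_C = 0; EF_C = 4
ES_D = 0; EF_D = 15
ES_E = 15; EF_E = 15+2 = 17
ES_F = 15; EF_F = 15+4 = 19
ES_G = max(EF_A=3, EF_D=15) = 15; EF_G = 15+11 = 26
ES_H = 19; EF_H = 19+2 = 21
ES_I = max(EF_D=15, EF_E=17) = 17; EF_I = 17+8 = 25
ES_J = max(EF_B=5, EF_C=4, EF_G=26, EF_H=21, EF_I=25) = 26; EF_J = 26+13 = 39
Expected project duration μ = 39 days. Critical path: D → G → J.

Variance along critical path = 2.778 + 1.778 + 2.778 = 7.333; σ = √7.333 = 2.708 days.
Z = (43 − 39) / 2.708 = 1.477
P(T ≤ 43) = Φ(1.477) ≈ 0.930

0.930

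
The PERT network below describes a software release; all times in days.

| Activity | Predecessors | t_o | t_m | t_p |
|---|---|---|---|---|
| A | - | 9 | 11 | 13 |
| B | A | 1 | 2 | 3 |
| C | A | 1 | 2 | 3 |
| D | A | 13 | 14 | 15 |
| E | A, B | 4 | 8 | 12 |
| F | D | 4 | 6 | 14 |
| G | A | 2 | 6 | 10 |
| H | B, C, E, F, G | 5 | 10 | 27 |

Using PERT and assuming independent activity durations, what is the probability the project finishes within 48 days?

0.836

te_A = (9 + 4·11 + 13)/6 = 66/6 = 11; σ²_A = ((13−9)/6)² = 0.444
te_B = (1 + 4·2 + 3)/6 = 12/6 = 2; σ²_B = ((3−1)/6)² = 0.111
te_C = (1 + 4·2 + 3)/6 = 12/6 = 2; σ²_C = ((3−1)/6)² = 0.111
te_D = (13 + 4·14 + 15)/6 = 84/6 = 14; σ²_D = ((15−13)/6)² = 0.111
te_E = (4 + 4·8 + 12)/6 = 48/6 = 8; σ²_E = ((12−4)/6)² = 1.778
te_F = (4 + 4·6 + 14)/6 = 42/6 = 7; σ²_F = ((14−4)/6)² = 2.778
te_G = (2 + 4·6 + 10)/6 = 36/6 = 6; σ²_G = ((10−2)/6)² = 1.778
te_H = (5 + 4·10 + 27)/6 = 72/6 = 12; σ²_H = ((27−5)/6)² = 13.444

Forward pass:
ES_A = 0; EF_A = 11
ES_B = 11; EF_B = 11+2 = 13
ES_C = 11; EF_C = 11+2 = 13
ES_D = 11; EF_D = 11+14 = 25
ES_E = max(EF_A=11, EF_B=13) = 13; EF_E = 13+8 = 21
ES_F = 25; EF_F = 25+7 = 32
ES_G = 11; EF_G = 11+6 = 17
ES_H = max(EF_B=13, EF_C=13, EF_E=21, EF_F=32, EF_G=17) = 32; EF_H = 32+12 = 44
Expected project duration μ = 44 days. Critical path: A → D → F → H.

Variance along critical path = 0.444 + 0.111 + 2.778 + 13.444 = 16.778; σ = √16.778 = 4.096 days.
Z = (48 − 44) / 4.096 = 0.977
P(T ≤ 48) = Φ(0.977) ≈ 0.836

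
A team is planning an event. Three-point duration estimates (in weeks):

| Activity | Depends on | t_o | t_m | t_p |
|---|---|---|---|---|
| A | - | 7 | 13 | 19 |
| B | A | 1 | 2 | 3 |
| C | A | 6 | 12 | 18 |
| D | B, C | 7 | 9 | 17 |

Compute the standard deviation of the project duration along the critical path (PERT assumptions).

3.28 weeks

te_A = (7 + 4·13 + 19)/6 = 78/6 = 13; σ²_A = ((19−7)/6)² = 4.000
te_B = (1 + 4·2 + 3)/6 = 12/6 = 2; σ²_B = ((3−1)/6)² = 0.111
te_C = (6 + 4·12 + 18)/6 = 72/6 = 12; σ²_C = ((18−6)/6)² = 4.000
te_D = (7 + 4·9 + 17)/6 = 60/6 = 10; σ²_D = ((17−7)/6)² = 2.778

Forward pass:
ES_A = 0; EF_A = 13
ES_B = 13; EF_B = 13+2 = 15
ES_C = 13; EF_C = 13+12 = 25
ES_D = max(EF_B=15, EF_C=25) = 25; EF_D = 25+10 = 35
Expected project duration μ = 35 weeks. Critical path: A → C → D.

Variance along critical path = 4.000 + 4.000 + 2.778 = 10.778
σ = √10.778 = 3.283 weeks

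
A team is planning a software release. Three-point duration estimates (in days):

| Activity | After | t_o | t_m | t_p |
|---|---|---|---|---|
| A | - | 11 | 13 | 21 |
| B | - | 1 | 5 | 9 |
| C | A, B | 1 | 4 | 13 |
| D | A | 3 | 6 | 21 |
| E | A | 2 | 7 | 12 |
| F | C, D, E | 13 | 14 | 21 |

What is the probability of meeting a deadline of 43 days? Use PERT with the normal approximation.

0.948

te_A = (11 + 4·13 + 21)/6 = 84/6 = 14; σ²_A = ((21−11)/6)² = 2.778
te_B = (1 + 4·5 + 9)/6 = 30/6 = 5; σ²_B = ((9−1)/6)² = 1.778
te_C = (1 + 4·4 + 13)/6 = 30/6 = 5; σ²_C = ((13−1)/6)² = 4.000
te_D = (3 + 4·6 + 21)/6 = 48/6 = 8; σ²_D = ((21−3)/6)² = 9.000
te_E = (2 + 4·7 + 12)/6 = 42/6 = 7; σ²_E = ((12−2)/6)² = 2.778
te_F = (13 + 4·14 + 21)/6 = 90/6 = 15; σ²_F = ((21−13)/6)² = 1.778

Forward pass:
ES_A = 0; EF_A = 14
ES_B = 0; EF_B = 5
ES_C = max(EF_A=14, EF_B=5) = 14; EF_C = 14+5 = 19
ES_D = 14; EF_D = 14+8 = 22
ES_E = 14; EF_E = 14+7 = 21
ES_F = max(EF_C=19, EF_D=22, EF_E=21) = 22; EF_F = 22+15 = 37
Expected project duration μ = 37 days. Critical path: A → D → F.

Variance along critical path = 2.778 + 9.000 + 1.778 = 13.556; σ = √13.556 = 3.682 days.
Z = (43 − 37) / 3.682 = 1.630
P(T ≤ 43) = Φ(1.630) ≈ 0.948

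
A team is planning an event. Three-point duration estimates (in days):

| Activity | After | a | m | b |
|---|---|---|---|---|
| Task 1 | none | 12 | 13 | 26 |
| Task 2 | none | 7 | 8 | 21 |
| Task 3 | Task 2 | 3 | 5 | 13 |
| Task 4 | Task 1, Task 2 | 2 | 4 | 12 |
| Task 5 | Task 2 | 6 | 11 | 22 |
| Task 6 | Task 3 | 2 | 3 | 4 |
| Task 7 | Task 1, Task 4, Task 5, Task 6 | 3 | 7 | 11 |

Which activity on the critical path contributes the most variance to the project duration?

te_Task 1 = (12 + 4·13 + 26)/6 = 90/6 = 15; σ²_Task 1 = ((26−12)/6)² = 5.444
te_Task 2 = (7 + 4·8 + 21)/6 = 60/6 = 10; σ²_Task 2 = ((21−7)/6)² = 5.444
te_Task 3 = (3 + 4·5 + 13)/6 = 36/6 = 6; σ²_Task 3 = ((13−3)/6)² = 2.778
te_Task 4 = (2 + 4·4 + 12)/6 = 30/6 = 5; σ²_Task 4 = ((12−2)/6)² = 2.778
te_Task 5 = (6 + 4·11 + 22)/6 = 72/6 = 12; σ²_Task 5 = ((22−6)/6)² = 7.111
te_Task 6 = (2 + 4·3 + 4)/6 = 18/6 = 3; σ²_Task 6 = ((4−2)/6)² = 0.111
te_Task 7 = (3 + 4·7 + 11)/6 = 42/6 = 7; σ²_Task 7 = ((11−3)/6)² = 1.778

Forward pass:
ES_Task 1 = 0; EF_Task 1 = 15
ES_Task 2 = 0; EF_Task 2 = 10
ES_Task 3 = 10; EF_Task 3 = 10+6 = 16
ES_Task 4 = max(EF_Task 1=15, EF_Task 2=10) = 15; EF_Task 4 = 15+5 = 20
ES_Task 5 = 10; EF_Task 5 = 10+12 = 22
ES_Task 6 = 16; EF_Task 6 = 16+3 = 19
ES_Task 7 = max(EF_Task 1=15, EF_Task 4=20, EF_Task 5=22, EF_Task 6=19) = 22; EF_Task 7 = 22+7 = 29
Expected project duration μ = 29 days. Critical path: Task 2 → Task 5 → Task 7.

Variances on critical path: σ²_Task 2=5.444, σ²_Task 5=7.111, σ²_Task 7=1.778.
Largest is σ²_Task 5 = 7.111.

Task 5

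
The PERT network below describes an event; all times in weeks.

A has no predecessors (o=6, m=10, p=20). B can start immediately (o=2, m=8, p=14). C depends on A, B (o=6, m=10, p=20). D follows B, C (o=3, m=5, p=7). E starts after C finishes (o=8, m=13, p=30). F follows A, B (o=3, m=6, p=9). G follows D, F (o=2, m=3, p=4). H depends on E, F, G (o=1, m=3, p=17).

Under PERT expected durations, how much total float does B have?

3 weeks

te_A = (6 + 4·10 + 20)/6 = 66/6 = 11
te_B = (2 + 4·8 + 14)/6 = 48/6 = 8
te_C = (6 + 4·10 + 20)/6 = 66/6 = 11
te_D = (3 + 4·5 + 7)/6 = 30/6 = 5
te_E = (8 + 4·13 + 30)/6 = 90/6 = 15
te_F = (3 + 4·6 + 9)/6 = 36/6 = 6
te_G = (2 + 4·3 + 4)/6 = 18/6 = 3
te_H = (1 + 4·3 + 17)/6 = 30/6 = 5

Forward pass:
ES_A = 0; EF_A = 11
ES_B = 0; EF_B = 8
ES_C = max(EF_A=11, EF_B=8) = 11; EF_C = 11+11 = 22
ES_D = max(EF_B=8, EF_C=22) = 22; EF_D = 22+5 = 27
ES_E = 22; EF_E = 22+15 = 37
ES_F = max(EF_A=11, EF_B=8) = 11; EF_F = 11+6 = 17
ES_G = max(EF_D=27, EF_F=17) = 27; EF_G = 27+3 = 30
ES_H = max(EF_E=37, EF_F=17, EF_G=30) = 37; EF_H = 37+5 = 42
Expected project duration μ = 42 weeks. Critical path: A → C → E → H.

Backward pass:
LF_H = 42; LS_H = 42−5 = 37
LF_G = LS_H = 37; LS_G = 37−3 = 34
LF_F = min(LS_G=34, LS_H=37) = 34; LS_F = 34−6 = 28
LF_E = LS_H = 37; LS_E = 37−15 = 22
LF_D = LS_G = 34; LS_D = 34−5 = 29
LF_C = min(LS_D=29, LS_E=22) = 22; LS_C = 22−11 = 11
LF_B = min(LS_C=11, LS_D=29, LS_F=28) = 11; LS_B = 11−8 = 3
LF_A = min(LS_C=11, LS_F=28) = 11; LS_A = 11−11 = 0
Slack_B = LS_B − ES_B = 3 − 0 = 3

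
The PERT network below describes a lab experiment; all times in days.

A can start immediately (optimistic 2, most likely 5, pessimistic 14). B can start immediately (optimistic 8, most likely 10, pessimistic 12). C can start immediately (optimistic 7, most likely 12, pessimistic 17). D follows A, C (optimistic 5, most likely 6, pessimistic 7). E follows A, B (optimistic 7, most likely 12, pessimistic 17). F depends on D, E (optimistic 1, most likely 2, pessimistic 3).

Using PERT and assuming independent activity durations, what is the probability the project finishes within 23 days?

te_A = (2 + 4·5 + 14)/6 = 36/6 = 6; σ²_A = ((14−2)/6)² = 4.000
te_B = (8 + 4·10 + 12)/6 = 60/6 = 10; σ²_B = ((12−8)/6)² = 0.444
te_C = (7 + 4·12 + 17)/6 = 72/6 = 12; σ²_C = ((17−7)/6)² = 2.778
te_D = (5 + 4·6 + 7)/6 = 36/6 = 6; σ²_D = ((7−5)/6)² = 0.111
te_E = (7 + 4·12 + 17)/6 = 72/6 = 12; σ²_E = ((17−7)/6)² = 2.778
te_F = (1 + 4·2 + 3)/6 = 12/6 = 2; σ²_F = ((3−1)/6)² = 0.111

Forward pass:
ES_A = 0; EF_A = 6
ES_B = 0; EF_B = 10
ES_C = 0; EF_C = 12
ES_D = max(EF_A=6, EF_C=12) = 12; EF_D = 12+6 = 18
ES_E = max(EF_A=6, EF_B=10) = 10; EF_E = 10+12 = 22
ES_F = max(EF_D=18, EF_E=22) = 22; EF_F = 22+2 = 24
Expected project duration μ = 24 days. Critical path: B → E → F.

Variance along critical path = 0.444 + 2.778 + 0.111 = 3.333; σ = √3.333 = 1.826 days.
Z = (23 − 24) / 1.826 = -0.548
P(T ≤ 23) = Φ(-0.548) ≈ 0.292

0.292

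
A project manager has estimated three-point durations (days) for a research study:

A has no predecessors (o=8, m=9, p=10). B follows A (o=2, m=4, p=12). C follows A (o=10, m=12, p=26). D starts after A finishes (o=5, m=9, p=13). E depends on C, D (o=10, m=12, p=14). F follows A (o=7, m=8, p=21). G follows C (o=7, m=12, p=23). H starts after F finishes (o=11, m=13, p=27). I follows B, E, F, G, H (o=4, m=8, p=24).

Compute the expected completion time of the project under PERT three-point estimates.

46 days

te_A = (8 + 4·9 + 10)/6 = 54/6 = 9
te_B = (2 + 4·4 + 12)/6 = 30/6 = 5
te_C = (10 + 4·12 + 26)/6 = 84/6 = 14
te_D = (5 + 4·9 + 13)/6 = 54/6 = 9
te_E = (10 + 4·12 + 14)/6 = 72/6 = 12
te_F = (7 + 4·8 + 21)/6 = 60/6 = 10
te_G = (7 + 4·12 + 23)/6 = 78/6 = 13
te_H = (11 + 4·13 + 27)/6 = 90/6 = 15
te_I = (4 + 4·8 + 24)/6 = 60/6 = 10

Forward pass:
ES_A = 0; EF_A = 9
ES_B = 9; EF_B = 9+5 = 14
ES_C = 9; EF_C = 9+14 = 23
ES_D = 9; EF_D = 9+9 = 18
ES_E = max(EF_C=23, EF_D=18) = 23; EF_E = 23+12 = 35
ES_F = 9; EF_F = 9+10 = 19
ES_G = 23; EF_G = 23+13 = 36
ES_H = 19; EF_H = 19+15 = 34
ES_I = max(EF_B=14, EF_E=35, EF_F=19, EF_G=36, EF_H=34) = 36; EF_I = 36+10 = 46
Expected project duration μ = 46 days. Critical path: A → C → G → I.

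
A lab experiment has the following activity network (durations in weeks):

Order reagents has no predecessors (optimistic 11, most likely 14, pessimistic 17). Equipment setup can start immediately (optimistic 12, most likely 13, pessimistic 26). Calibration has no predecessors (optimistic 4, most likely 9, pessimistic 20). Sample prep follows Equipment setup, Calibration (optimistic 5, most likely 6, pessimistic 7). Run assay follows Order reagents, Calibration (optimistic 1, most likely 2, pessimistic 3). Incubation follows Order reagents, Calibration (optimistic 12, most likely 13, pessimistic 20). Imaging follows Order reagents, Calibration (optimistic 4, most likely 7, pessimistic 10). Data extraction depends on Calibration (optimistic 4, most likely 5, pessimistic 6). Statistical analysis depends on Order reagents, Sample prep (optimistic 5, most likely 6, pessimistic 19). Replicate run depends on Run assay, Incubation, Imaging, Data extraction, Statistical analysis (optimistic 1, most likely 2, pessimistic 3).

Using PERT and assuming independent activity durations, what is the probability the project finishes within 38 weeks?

0.982

te_Order reagents = (11 + 4·14 + 17)/6 = 84/6 = 14; σ²_Order reagents = ((17−11)/6)² = 1.000
te_Equipment setup = (12 + 4·13 + 26)/6 = 90/6 = 15; σ²_Equipment setup = ((26−12)/6)² = 5.444
te_Calibration = (4 + 4·9 + 20)/6 = 60/6 = 10; σ²_Calibration = ((20−4)/6)² = 7.111
te_Sample prep = (5 + 4·6 + 7)/6 = 36/6 = 6; σ²_Sample prep = ((7−5)/6)² = 0.111
te_Run assay = (1 + 4·2 + 3)/6 = 12/6 = 2; σ²_Run assay = ((3−1)/6)² = 0.111
te_Incubation = (12 + 4·13 + 20)/6 = 84/6 = 14; σ²_Incubation = ((20−12)/6)² = 1.778
te_Imaging = (4 + 4·7 + 10)/6 = 42/6 = 7; σ²_Imaging = ((10−4)/6)² = 1.000
te_Data extraction = (4 + 4·5 + 6)/6 = 30/6 = 5; σ²_Data extraction = ((6−4)/6)² = 0.111
te_Statistical analysis = (5 + 4·6 + 19)/6 = 48/6 = 8; σ²_Statistical analysis = ((19−5)/6)² = 5.444
te_Replicate run = (1 + 4·2 + 3)/6 = 12/6 = 2; σ²_Replicate run = ((3−1)/6)² = 0.111

Forward pass:
ES_Order reagents = 0; EF_Order reagents = 14
ES_Equipment setup = 0; EF_Equipment setup = 15
ES_Calibration = 0; EF_Calibration = 10
ES_Sample prep = max(EF_Equipment setup=15, EF_Calibration=10) = 15; EF_Sample prep = 15+6 = 21
ES_Run assay = max(EF_Order reagents=14, EF_Calibration=10) = 14; EF_Run assay = 14+2 = 16
ES_Incubation = max(EF_Order reagents=14, EF_Calibration=10) = 14; EF_Incubation = 14+14 = 28
ES_Imaging = max(EF_Order reagents=14, EF_Calibration=10) = 14; EF_Imaging = 14+7 = 21
ES_Data extraction = 10; EF_Data extraction = 10+5 = 15
ES_Statistical analysis = max(EF_Order reagents=14, EF_Sample prep=21) = 21; EF_Statistical analysis = 21+8 = 29
ES_Replicate run = max(EF_Run assay=16, EF_Incubation=28, EF_Imaging=21, EF_Data extraction=15, EF_Statistical analysis=29) = 29; EF_Replicate run = 29+2 = 31
Expected project duration μ = 31 weeks. Critical path: Equipment setup → Sample prep → Statistical analysis → Replicate run.

Variance along critical path = 5.444 + 0.111 + 5.444 + 0.111 = 11.111; σ = √11.111 = 3.333 weeks.
Z = (38 − 31) / 3.333 = 2.100
P(T ≤ 38) = Φ(2.100) ≈ 0.982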